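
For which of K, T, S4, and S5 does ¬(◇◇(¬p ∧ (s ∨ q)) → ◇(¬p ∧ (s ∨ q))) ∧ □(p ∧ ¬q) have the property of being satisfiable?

S4-tableau for the formula:
1. ¬(◇◇(¬p ∧ (s ∨ q)) → ◇(¬p ∧ (s ∨ q))) ∧ □(p ∧ ¬q), w0
2. ¬(◇◇(¬p ∧ (s ∨ q)) → ◇(¬p ∧ (s ∨ q))), w0
3. □(p ∧ ¬q), w0
4. ◇◇(¬p ∧ (s ∨ q)), w0
5. ¬◇(¬p ∧ (s ∨ q)), w0
6. p ∧ ¬q, w0
7. p, w0
8. ¬q, w0
9. ¬(¬p ∧ (s ∨ q)), w0
10. ¬(s ∨ q), w0
11. ¬s, w0
12. ◇(¬p ∧ (s ∨ q)), w1
13. p ∧ ¬q, w1
14. p, w1
15. ¬q, w1
16. ¬(¬p ∧ (s ∨ q)), w1
17. ¬(s ∨ q), w1
18. ¬s, w1
19. ¬p ∧ (s ∨ q), w2
20. ¬p, w2
21. s ∨ q, w2
22. p ∧ ¬q, w2
23. p, w2
24. ¬q, w2
Accessibility: w0Rw0, w0Rw1, w0Rw2, w1Rw1, w1Rw2, w2Rw2
Branch closes: p and ¬p both at w2.
Every branch closes (one shown): unsatisfiable in S4, hence also in S5 (every S5-frame is an S4-frame).
T-tableau for the formula:
1. ¬(◇◇(¬p ∧ (s ∨ q)) → ◇(¬p ∧ (s ∨ q))) ∧ □(p ∧ ¬q), w0
2. ¬(◇◇(¬p ∧ (s ∨ q)) → ◇(¬p ∧ (s ∨ q))), w0
3. □(p ∧ ¬q), w0
4. ◇◇(¬p ∧ (s ∨ q)), w0
5. ¬◇(¬p ∧ (s ∨ q)), w0
6. p ∧ ¬q, w0
7. p, w0
8. ¬q, w0
9. ¬(¬p ∧ (s ∨ q)), w0
10. ¬(s ∨ q), w0
11. ¬s, w0
12. ◇(¬p ∧ (s ∨ q)), w1
13. p ∧ ¬q, w1
14. p, w1
15. ¬q, w1
16. ¬(¬p ∧ (s ∨ q)), w1
17. ¬(s ∨ q), w1
18. ¬s, w1
19. ¬p ∧ (s ∨ q), w2
20. ¬p, w2
21. s ∨ q, w2
22. q, w2
Accessibility: w0Rw0, w0Rw1, w1Rw1, w1Rw2, w2Rw2
Complete open branch: satisfiable in T, hence also in K (this T-model is also a K-model).

K, T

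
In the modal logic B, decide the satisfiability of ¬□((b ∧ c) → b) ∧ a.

Unsatisfiable (every branch closes)

1. ¬□((b ∧ c) → b) ∧ a, w0
2. ¬□((b ∧ c) → b), w0
3. a, w0
4. ¬((b ∧ c) → b), w1
5. b ∧ c, w1
6. ¬b, w1
7. b, w1
8. c, w1
Accessibility: w0Rw0, w0Rw1, w1Rw0, w1Rw1
Branch closes: b and ¬b both at w1.
All branches of the tableau close; one closing branch shown above.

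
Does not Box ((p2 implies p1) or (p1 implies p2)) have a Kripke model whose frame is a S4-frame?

1. not Box ((p2 implies p1) or (p1 implies p2)), u
2. not ((p2 implies p1) or (p1 implies p2)), v
3. not (p2 implies p1), v
4. not (p1 implies p2), v
5. p2, v
6. not p1, v
7. p1, v
8. not p2, v
Accessibility: uRu, uRv, vRv
Branch closes: p1 and not p1 both at v.
Every branch closes; the branch above is one of them.

Unsatisfiable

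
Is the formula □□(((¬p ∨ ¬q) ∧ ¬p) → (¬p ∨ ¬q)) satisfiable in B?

1. □□(((¬p ∨ ¬q) ∧ ¬p) → (¬p ∨ ¬q)), u
2. □(((¬p ∨ ¬q) ∧ ¬p) → (¬p ∨ ¬q)), u
3. ((¬p ∨ ¬q) ∧ ¬p) → (¬p ∨ ¬q), u
4. ¬p ∨ ¬q, u
5. ¬q, u
Accessibility: uRu

Yes, satisfiable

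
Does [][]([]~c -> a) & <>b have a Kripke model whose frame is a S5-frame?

1. [][]([]~c -> a) & <>b, 0
2. [][]([]~c -> a), 0
3. <>b, 0
4. []([]~c -> a), 0
5. []~c -> a, 0
6. a, 0
7. b, 1
8. []([]~c -> a), 1
9. []~c -> a, 1
10. a, 1
Accessibility: 0R0, 0R1, 1R0, 1R1

Satisfiable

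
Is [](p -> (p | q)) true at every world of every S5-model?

Tableau for the negation ~[](p -> (p | q)):
1. ~[](p -> (p | q)), 0
2. ~(p -> (p | q)), 1
3. p, 1
4. ~(p | q), 1
5. ~p, 1
6. ~q, 1
Accessibility: 0R0, 0R1, 1R0, 1R1
Branch closes: p and ~p both at 1.
Every branch of the negation's tableau closes; the branch above is one of them.

Valid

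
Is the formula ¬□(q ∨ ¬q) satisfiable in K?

No, unsatisfiable

1. ¬□(q ∨ ¬q), 0
2. ¬(q ∨ ¬q), 1
3. ¬q, 1
4. q, 1
Accessibility: 0R1
Branch closes: q and ¬q both at 1.
Every branch closes; the branch above is one of them.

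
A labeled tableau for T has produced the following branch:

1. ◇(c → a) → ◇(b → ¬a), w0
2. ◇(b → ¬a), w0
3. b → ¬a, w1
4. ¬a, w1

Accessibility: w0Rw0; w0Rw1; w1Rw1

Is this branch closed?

There is no literal clash: for every atom and world, at most one sign appears.

Not closed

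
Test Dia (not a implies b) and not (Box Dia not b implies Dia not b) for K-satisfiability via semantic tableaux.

Satisfiable

1. Dia (not a implies b) and not (Box Dia not b implies Dia not b), u
2. Dia (not a implies b), u
3. not (Box Dia not b implies Dia not b), u
4. Box Dia not b, u
5. not Dia not b, u
6. not a implies b, v
7. Dia not b, v
8. b, v
9. not b, w
Accessibility: uRv, vRw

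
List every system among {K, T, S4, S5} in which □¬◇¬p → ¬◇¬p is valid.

T-tableau for the negation ¬(□¬◇¬p → ¬◇¬p):
1. ¬(□¬◇¬p → ¬◇¬p), w0
2. □¬◇¬p, w0
3. ◇¬p, w0
4. ¬◇¬p, w0
5. p, w0
6. ¬p, w1
7. ¬◇¬p, w1
8. p, w1
Accessibility: w0Rw0, w0Rw1, w1Rw1
Branch closes: p and ¬p both at w1.
Every branch closes (one shown): valid in T, hence also in S4, S5 (every theorem of T is a theorem of S4 and S5).
K-tableau for the negation ¬(□¬◇¬p → ¬◇¬p):
1. ¬(□¬◇¬p → ¬◇¬p), w0
2. □¬◇¬p, w0
3. ◇¬p, w0
4. ¬p, w1
5. ¬◇¬p, w1
Accessibility: w0Rw1
Complete open branch: countermodel on a K-frame, so not valid in K.

T, S4, S5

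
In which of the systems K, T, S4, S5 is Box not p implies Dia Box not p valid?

T, S4, S5

T-tableau for the negation not (Box not p implies Dia Box not p):
1. not (Box not p implies Dia Box not p), 0
2. Box not p, 0
3. not Dia Box not p, 0
4. not p, 0
5. not Box not p, 0
6. p, 1
7. not p, 1
Accessibility: 0R0, 0R1, 1R1
Branch closes: p and not p both at 1.
Every branch closes (one shown): valid in T, hence also in S4, S5 (every theorem of T is a theorem of S4 and S5).
K-tableau for the negation not (Box not p implies Dia Box not p):
1. not (Box not p implies Dia Box not p), 0
2. Box not p, 0
3. not Dia Box not p, 0
Complete open branch: countermodel on a K-frame, so not valid in K.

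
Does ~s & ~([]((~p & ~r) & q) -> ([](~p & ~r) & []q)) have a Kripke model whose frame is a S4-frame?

Unsatisfiable (every branch closes)

1. ~s & ~([]((~p & ~r) & q) -> ([](~p & ~r) & []q)), 0
2. ~s, 0   [&-rule on 1]
3. ~([]((~p & ~r) & q) -> ([](~p & ~r) & []q)), 0   [&-rule on 1]
4. []((~p & ~r) & q), 0   [~->-rule on 3]
5. ~([](~p & ~r) & []q), 0   [~->-rule on 3]
6. (~p & ~r) & q, 0   [[]-rule on 4 via 0R0]
7. ~p & ~r, 0   [&-rule on 6]
8. q, 0   [&-rule on 6]
9. ~p, 0   [&-rule on 7]
10. ~r, 0   [&-rule on 7]
11. ~[](~p & ~r), 0   [~&-rule on 5 (branches; this branch)]
12. ~(~p & ~r), 1   [~[]-rule on 11: fresh world 1, 0R1]
13. (~p & ~r) & q, 1   [[]-rule on 4 via 0R1]
14. ~p & ~r, 1   [&-rule on 13]
15. q, 1   [&-rule on 13]
16. ~p, 1   [&-rule on 14]
17. ~r, 1   [&-rule on 14]
18. r, 1   [~&-rule on 12 (branches; this branch)]
Accessibility: 0R0, 0R1, 1R1
Branch closes: r and ~r both at 1.
(One branch shown.) All branches close.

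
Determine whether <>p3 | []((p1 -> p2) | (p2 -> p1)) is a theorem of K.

Valid in K

Tableau for the negation ~(<>p3 | []((p1 -> p2) | (p2 -> p1))):
1. ~(<>p3 | []((p1 -> p2) | (p2 -> p1))), u
2. ~<>p3, u
3. ~[]((p1 -> p2) | (p2 -> p1)), u
4. ~((p1 -> p2) | (p2 -> p1)), v
5. ~(p1 -> p2), v
6. ~(p2 -> p1), v
7. p1, v
8. ~p2, v
9. p2, v
10. ~p1, v
Accessibility: uRv
Branch closes: p2 and ~p2 both at v.
Every branch of the negation's tableau closes; the branch above is one of them.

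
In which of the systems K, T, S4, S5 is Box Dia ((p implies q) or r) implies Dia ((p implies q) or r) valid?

T, S4, S5

K-tableau for the negation not (Box Dia ((p implies q) or r) implies Dia ((p implies q) or r)):
1. not (Box Dia ((p implies q) or r) implies Dia ((p implies q) or r)), w0
2. Box Dia ((p implies q) or r), w0
3. not Dia ((p implies q) or r), w0
Complete open branch: countermodel on a K-frame, so not valid in K.
T-tableau for the negation not (Box Dia ((p implies q) or r) implies Dia ((p implies q) or r)):
1. not (Box Dia ((p implies q) or r) implies Dia ((p implies q) or r)), w0
2. Box Dia ((p implies q) or r), w0
3. not Dia ((p implies q) or r), w0
4. Dia ((p implies q) or r), w0
5. not ((p implies q) or r), w0
6. not (p implies q), w0
7. not r, w0
8. p, w0
9. not q, w0
10. (p implies q) or r, w1
11. Dia ((p implies q) or r), w1
12. not ((p implies q) or r), w1
13. not (p implies q), w1
14. not r, w1
15. p, w1
16. not q, w1
17. p implies q, w1
18. q, w1
Accessibility: w0Rw0, w0Rw1, w1Rw1
Branch closes: q and not q both at w1.
Every branch closes (one shown): valid in T, hence also in S4, S5 (every theorem of T is a theorem of S4 and S5).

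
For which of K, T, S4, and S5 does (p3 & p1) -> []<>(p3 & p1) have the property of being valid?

S5

S4-tableau for the negation ~((p3 & p1) -> []<>(p3 & p1)):
1. ~((p3 & p1) -> []<>(p3 & p1)), 0
2. p3 & p1, 0   [~->-rule on 1]
3. ~[]<>(p3 & p1), 0   [~->-rule on 1]
4. p3, 0   [&-rule on 2]
5. p1, 0   [&-rule on 2]
6. ~<>(p3 & p1), 1   [~[]-rule on 3: fresh world 1, 0R1]
7. ~(p3 & p1), 1   [~<>-rule on 6 via 1R1]
8. ~p1, 1   [~&-rule on 7 (branches; this branch)]
Accessibility: 0R0, 0R1, 1R1
Complete open branch: countermodel on an S4-frame, so not valid in S4, nor in K, T (the same frame is also a K-frame and a T-frame).
S5-tableau for the negation ~((p3 & p1) -> []<>(p3 & p1)):
1. ~((p3 & p1) -> []<>(p3 & p1)), 0
2. p3 & p1, 0   [~->-rule on 1]
3. ~[]<>(p3 & p1), 0   [~->-rule on 1]
4. p3, 0   [&-rule on 2]
5. p1, 0   [&-rule on 2]
6. ~<>(p3 & p1), 1   [~[]-rule on 3: fresh world 1, 0R1]
7. ~(p3 & p1), 0   [~<>-rule on 6 via 1R0]
8. ~(p3 & p1), 1   [~<>-rule on 6 via 1R1]
9. ~p1, 0   [~&-rule on 7 (branches; this branch)]
Accessibility: 0R0, 0R1, 1R0, 1R1
Branch closes: p1 and ~p1 both at 0.
Every branch closes (one shown): valid in S5.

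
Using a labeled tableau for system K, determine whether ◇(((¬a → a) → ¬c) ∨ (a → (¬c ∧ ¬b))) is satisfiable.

Yes, satisfiable

1. ◇(((¬a → a) → ¬c) ∨ (a → (¬c ∧ ¬b))), w0
2. ((¬a → a) → ¬c) ∨ (a → (¬c ∧ ¬b)), w1
3. a → (¬c ∧ ¬b), w1
4. ¬c ∧ ¬b, w1
5. ¬c, w1
6. ¬b, w1
Accessibility: w0Rw1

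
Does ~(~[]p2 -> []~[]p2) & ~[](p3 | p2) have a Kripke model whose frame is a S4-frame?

1. ~(~[]p2 -> []~[]p2) & ~[](p3 | p2), u
2. ~(~[]p2 -> []~[]p2), u
3. ~[](p3 | p2), u
4. ~[]p2, u
5. ~[]~[]p2, u
6. ~(p3 | p2), v
7. ~p3, v
8. ~p2, v
9. ~p2, w
10. []p2, x
11. p2, x
Accessibility: uRu, uRv, uRw, uRx, vRv, wRw, xRx

Satisfiable (open branch found)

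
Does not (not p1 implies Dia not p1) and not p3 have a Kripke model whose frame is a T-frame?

1. not (not p1 implies Dia not p1) and not p3, u
2. not (not p1 implies Dia not p1), u
3. not p3, u
4. not p1, u
5. not Dia not p1, u
6. p1, u
Accessibility: uRu
Branch closes: p1 and not p1 both at u.
All branches of the tableau close; one closing branch shown above.

Unsatisfiable (every branch closes)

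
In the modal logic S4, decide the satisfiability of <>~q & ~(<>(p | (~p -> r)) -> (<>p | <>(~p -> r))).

No, unsatisfiable

1. <>~q & ~(<>(p | (~p -> r)) -> (<>p | <>(~p -> r))), w0
2. <>~q, w0   [&-rule on 1]
3. ~(<>(p | (~p -> r)) -> (<>p | <>(~p -> r))), w0   [&-rule on 1]
4. <>(p | (~p -> r)), w0   [~->-rule on 3]
5. ~(<>p | <>(~p -> r)), w0   [~->-rule on 3]
6. ~<>p, w0   [~|-rule on 5]
7. ~<>(~p -> r), w0   [~|-rule on 5]
8. ~p, w0   [~<>-rule on 6 via w0Rw0]
9. ~(~p -> r), w0   [~<>-rule on 7 via w0Rw0]
10. ~r, w0   [~->-rule on 9]
11. ~q, w1   [<>-rule on 2: fresh world w1, w0Rw1]
12. ~p, w1   [~<>-rule on 6 via w0Rw1]
13. ~(~p -> r), w1   [~<>-rule on 7 via w0Rw1]
14. ~r, w1   [~->-rule on 13]
15. p | (~p -> r), w2   [<>-rule on 4: fresh world w2, w0Rw2]
16. ~p, w2   [~<>-rule on 6 via w0Rw2]
17. ~(~p -> r), w2   [~<>-rule on 7 via w0Rw2]
18. ~r, w2   [~->-rule on 17]
19. ~p -> r, w2   [|-rule on 15 (branches; this branch)]
20. r, w2   [->-rule on 19 (branches; this branch)]
Accessibility: w0Rw0, w0Rw1, w0Rw2, w1Rw1, w2Rw2
Branch closes: r and ~r both at w2.
All branches of the tableau close; one closing branch shown above.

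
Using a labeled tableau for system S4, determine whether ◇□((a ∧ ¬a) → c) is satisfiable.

1. ◇□((a ∧ ¬a) → c), w0
2. □((a ∧ ¬a) → c), w1
3. (a ∧ ¬a) → c, w1
4. c, w1
Accessibility: w0Rw0, w0Rw1, w1Rw1

Satisfiable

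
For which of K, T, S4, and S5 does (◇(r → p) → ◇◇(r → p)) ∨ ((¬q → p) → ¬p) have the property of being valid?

K-tableau for the negation ¬((◇(r → p) → ◇◇(r → p)) ∨ ((¬q → p) → ¬p)):
1. ¬((◇(r → p) → ◇◇(r → p)) ∨ ((¬q → p) → ¬p)), u
2. ¬(◇(r → p) → ◇◇(r → p)), u
3. ¬((¬q → p) → ¬p), u
4. ◇(r → p), u
5. ¬◇◇(r → p), u
6. ¬q → p, u
7. p, u
8. r → p, v
9. ¬◇(r → p), v
10. p, v
Accessibility: uRv
Complete open branch: countermodel on a K-frame, so not valid in K.
T-tableau for the negation ¬((◇(r → p) → ◇◇(r → p)) ∨ ((¬q → p) → ¬p)):
1. ¬((◇(r → p) → ◇◇(r → p)) ∨ ((¬q → p) → ¬p)), u
2. ¬(◇(r → p) → ◇◇(r → p)), u
3. ¬((¬q → p) → ¬p), u
4. ◇(r → p), u
5. ¬◇◇(r → p), u
6. ¬q → p, u
7. p, u
8. ¬◇(r → p), u
9. ¬(r → p), u
10. r, u
11. ¬p, u
Accessibility: uRu
Branch closes: p and ¬p both at u.
Every branch closes (one shown): valid in T, hence also in S4, S5 (every theorem of T is a theorem of S4 and S5).

T, S4, S5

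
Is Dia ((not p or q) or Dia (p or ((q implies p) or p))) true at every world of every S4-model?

Valid in S4

Tableau for the negation not Dia ((not p or q) or Dia (p or ((q implies p) or p))):
1. not Dia ((not p or q) or Dia (p or ((q implies p) or p))), 0
2. not ((not p or q) or Dia (p or ((q implies p) or p))), 0
3. not (not p or q), 0
4. not Dia (p or ((q implies p) or p)), 0
5. p, 0
6. not q, 0
7. not (p or ((q implies p) or p)), 0
8. not p, 0
9. not ((q implies p) or p), 0
Accessibility: 0R0
Branch closes: p and not p both at 0.
Every branch of the negation's tableau closes; the branch above is one of them.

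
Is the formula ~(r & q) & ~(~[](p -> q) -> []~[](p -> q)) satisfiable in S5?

Unsatisfiable

1. ~(r & q) & ~(~[](p -> q) -> []~[](p -> q)), w0
2. ~(r & q), w0   [&-rule on 1]
3. ~(~[](p -> q) -> []~[](p -> q)), w0   [&-rule on 1]
4. ~[](p -> q), w0   [~->-rule on 3]
5. ~[]~[](p -> q), w0   [~->-rule on 3]
6. ~q, w0   [~&-rule on 2 (branches; this branch)]
7. ~(p -> q), w1   [~[]-rule on 4: fresh world w1, w0Rw1]
8. p, w1   [~->-rule on 7]
9. ~q, w1   [~->-rule on 7]
10. [](p -> q), w2   [~[]-rule on 5: fresh world w2, w0Rw2]
11. p -> q, w0   [[]-rule on 10 via w2Rw0]
12. p -> q, w1   [[]-rule on 10 via w2Rw1]
13. p -> q, w2   [[]-rule on 10 via w2Rw2]
14. ~p, w0   [->-rule on 11 (branches; this branch)]
15. q, w1   [->-rule on 12 (branches; this branch)]
Accessibility: w0Rw0, w0Rw1, w0Rw2, w1Rw0, w1Rw1, w1Rw2, w2Rw0, w2Rw1, w2Rw2
Branch closes: q and ~q both at w1.
Every branch closes; the branch above is one of them.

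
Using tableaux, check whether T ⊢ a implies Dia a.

Valid

Tableau for the negation not (a implies Dia a):
1. not (a implies Dia a), u
2. a, u   [neg-implies-rule on 1]
3. not Dia a, u   [neg-implies-rule on 1]
4. not a, u   [neg-Dia-rule on 3 via uRu]
Accessibility: uRu
Branch closes: a and not a both at u.
Every branch of the negation's tableau closes; the branch above is one of them.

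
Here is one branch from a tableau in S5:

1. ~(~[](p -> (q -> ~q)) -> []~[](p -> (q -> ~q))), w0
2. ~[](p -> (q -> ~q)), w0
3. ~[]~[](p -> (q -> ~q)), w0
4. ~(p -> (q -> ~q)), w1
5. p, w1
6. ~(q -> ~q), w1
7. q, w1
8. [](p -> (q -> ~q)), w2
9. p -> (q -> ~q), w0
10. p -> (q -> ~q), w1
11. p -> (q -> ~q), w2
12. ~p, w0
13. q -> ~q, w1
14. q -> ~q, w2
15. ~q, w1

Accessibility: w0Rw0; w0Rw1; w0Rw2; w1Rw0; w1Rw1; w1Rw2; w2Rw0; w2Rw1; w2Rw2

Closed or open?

Closed

Both q and ~q appear at w1.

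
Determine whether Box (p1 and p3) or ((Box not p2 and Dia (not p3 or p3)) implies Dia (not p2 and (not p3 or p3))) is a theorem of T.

Yes, valid

Tableau for the negation not (Box (p1 and p3) or ((Box not p2 and Dia (not p3 or p3)) implies Dia (not p2 and (not p3 or p3)))):
1. not (Box (p1 and p3) or ((Box not p2 and Dia (not p3 or p3)) implies Dia (not p2 and (not p3 or p3)))), 0
2. not Box (p1 and p3), 0   [neg-or-rule on 1]
3. not ((Box not p2 and Dia (not p3 or p3)) implies Dia (not p2 and (not p3 or p3))), 0   [neg-or-rule on 1]
4. Box not p2 and Dia (not p3 or p3), 0   [neg-implies-rule on 3]
5. not Dia (not p2 and (not p3 or p3)), 0   [neg-implies-rule on 3]
6. Box not p2, 0   [and-rule on 4]
7. Dia (not p3 or p3), 0   [and-rule on 4]
8. not (not p2 and (not p3 or p3)), 0   [neg-Dia-rule on 5 via 0R0]
9. not p2, 0   [Box-rule on 6 via 0R0]
10. not (not p3 or p3), 0   [neg-and-rule on 8 (branches; this branch)]
11. p3, 0   [neg-or-rule on 10]
12. not p3, 0   [neg-or-rule on 10]
Accessibility: 0R0
Branch closes: p3 and not p3 both at 0.
Every branch of the negation's tableau closes; the branch above is one of them.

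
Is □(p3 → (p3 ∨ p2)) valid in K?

Yes, valid

Tableau for the negation ¬□(p3 → (p3 ∨ p2)):
1. ¬□(p3 → (p3 ∨ p2)), w0
2. ¬(p3 → (p3 ∨ p2)), w1
3. p3, w1
4. ¬(p3 ∨ p2), w1
5. ¬p3, w1
6. ¬p2, w1
Accessibility: w0Rw1
Branch closes: p3 and ¬p3 both at w1.
All branches of the negation close; one closing branch shown above.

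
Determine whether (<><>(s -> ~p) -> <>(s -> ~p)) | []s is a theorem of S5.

Tableau for the negation ~((<><>(s -> ~p) -> <>(s -> ~p)) | []s):
1. ~((<><>(s -> ~p) -> <>(s -> ~p)) | []s), u
2. ~(<><>(s -> ~p) -> <>(s -> ~p)), u
3. ~[]s, u
4. <><>(s -> ~p), u
5. ~<>(s -> ~p), u
6. ~(s -> ~p), u
7. s, u
8. p, u
9. ~s, v
10. ~(s -> ~p), v
11. s, v
12. p, v
Accessibility: uRu, uRv, vRu, vRv
Branch closes: s and ~s both at v.
All branches of the negation close; one closing branch shown above.

Valid in S5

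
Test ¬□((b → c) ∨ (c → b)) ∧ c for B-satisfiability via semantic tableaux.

No, unsatisfiable

1. ¬□((b → c) ∨ (c → b)) ∧ c, w0
2. ¬□((b → c) ∨ (c → b)), w0
3. c, w0
4. ¬((b → c) ∨ (c → b)), w1
5. ¬(b → c), w1
6. ¬(c → b), w1
7. b, w1
8. ¬c, w1
9. c, w1
10. ¬b, w1
Accessibility: w0Rw0, w0Rw1, w1Rw0, w1Rw1
Branch closes: c and ¬c both at w1.
(One branch shown.) All branches close.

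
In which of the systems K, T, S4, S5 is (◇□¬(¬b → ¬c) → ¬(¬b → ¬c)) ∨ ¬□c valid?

S5

S5-tableau for the negation ¬((◇□¬(¬b → ¬c) → ¬(¬b → ¬c)) ∨ ¬□c):
1. ¬((◇□¬(¬b → ¬c) → ¬(¬b → ¬c)) ∨ ¬□c), 0
2. ¬(◇□¬(¬b → ¬c) → ¬(¬b → ¬c)), 0   [¬∨-rule on 1]
3. □c, 0   [¬∨-rule on 1]
4. ◇□¬(¬b → ¬c), 0   [¬→-rule on 2]
5. ¬b → ¬c, 0   [¬→-rule on 2]
6. c, 0   [□-rule on 3 via 0R0]
7. b, 0   [→-rule on 5 (branches; this branch)]
8. □¬(¬b → ¬c), 1   [◇-rule on 4: fresh world 1, 0R1]
9. c, 1   [□-rule on 3 via 0R1]
10. ¬(¬b → ¬c), 0   [□-rule on 8 via 1R0]
11. ¬b, 0   [¬→-rule on 10]
Accessibility: 0R0, 0R1, 1R0, 1R1
Branch closes: b and ¬b both at 0.
Every branch closes (one shown): valid in S5.
S4-tableau for the negation ¬((◇□¬(¬b → ¬c) → ¬(¬b → ¬c)) ∨ ¬□c):
1. ¬((◇□¬(¬b → ¬c) → ¬(¬b → ¬c)) ∨ ¬□c), 0
2. ¬(◇□¬(¬b → ¬c) → ¬(¬b → ¬c)), 0   [¬∨-rule on 1]
3. □c, 0   [¬∨-rule on 1]
4. ◇□¬(¬b → ¬c), 0   [¬→-rule on 2]
5. ¬b → ¬c, 0   [¬→-rule on 2]
6. c, 0   [□-rule on 3 via 0R0]
7. b, 0   [→-rule on 5 (branches; this branch)]
8. □¬(¬b → ¬c), 1   [◇-rule on 4: fresh world 1, 0R1]
9. c, 1   [□-rule on 3 via 0R1]
10. ¬(¬b → ¬c), 1   [□-rule on 8 via 1R1]
11. ¬b, 1   [¬→-rule on 10]
Accessibility: 0R0, 0R1, 1R1
Complete open branch: countermodel on an S4-frame, so not valid in S4, nor in K, T (the same frame is also a K-frame and a T-frame).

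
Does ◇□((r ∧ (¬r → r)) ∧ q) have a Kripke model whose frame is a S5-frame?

1. ◇□((r ∧ (¬r → r)) ∧ q), w0
2. □((r ∧ (¬r → r)) ∧ q), w1
3. (r ∧ (¬r → r)) ∧ q, w0
4. r ∧ (¬r → r), w0
5. q, w0
6. r, w0
7. ¬r → r, w0
8. (r ∧ (¬r → r)) ∧ q, w1
9. r ∧ (¬r → r), w1
10. q, w1
11. r, w1
12. ¬r → r, w1
Accessibility: w0Rw0, w0Rw1, w1Rw0, w1Rw1

Satisfiable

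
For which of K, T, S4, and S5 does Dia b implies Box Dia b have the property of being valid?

S4-tableau for the negation not (Dia b implies Box Dia b):
1. not (Dia b implies Box Dia b), w0
2. Dia b, w0   [neg-implies-rule on 1]
3. not Box Dia b, w0   [neg-implies-rule on 1]
4. b, w1   [Dia-rule on 2: fresh world w1, w0Rw1]
5. not Dia b, w2   [neg-Box-rule on 3: fresh world w2, w0Rw2]
6. not b, w2   [neg-Dia-rule on 5 via w2Rw2]
Accessibility: w0Rw0, w0Rw1, w0Rw2, w1Rw1, w2Rw2
Complete open branch: countermodel on an S4-frame, so not valid in S4, nor in K, T (the same frame is also a K-frame and a T-frame).
S5-tableau for the negation not (Dia b implies Box Dia b):
1. not (Dia b implies Box Dia b), w0
2. Dia b, w0   [neg-implies-rule on 1]
3. not Box Dia b, w0   [neg-implies-rule on 1]
4. b, w1   [Dia-rule on 2: fresh world w1, w0Rw1]
5. not Dia b, w2   [neg-Box-rule on 3: fresh world w2, w0Rw2]
6. not b, w0   [neg-Dia-rule on 5 via w2Rw0]
7. not b, w1   [neg-Dia-rule on 5 via w2Rw1]
Accessibility: w0Rw0, w0Rw1, w0Rw2, w1Rw0, w1Rw1, w1Rw2, w2Rw0, w2Rw1, w2Rw2
Branch closes: b and not b both at w1.
Every branch closes (one shown): valid in S5.

S5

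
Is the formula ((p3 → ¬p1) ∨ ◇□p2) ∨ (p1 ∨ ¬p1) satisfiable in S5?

1. ((p3 → ¬p1) ∨ ◇□p2) ∨ (p1 ∨ ¬p1), u
2. p1 ∨ ¬p1, u
3. ¬p1, u
Accessibility: uRu

Satisfiable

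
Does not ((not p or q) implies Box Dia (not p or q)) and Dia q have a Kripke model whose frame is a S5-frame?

Unsatisfiable

1. not ((not p or q) implies Box Dia (not p or q)) and Dia q, w0
2. not ((not p or q) implies Box Dia (not p or q)), w0
3. Dia q, w0
4. not p or q, w0
5. not Box Dia (not p or q), w0
6. q, w0
7. q, w1
8. not Dia (not p or q), w2
9. not (not p or q), w0
10. p, w0
11. not q, w0
Accessibility: w0Rw0, w0Rw1, w0Rw2, w1Rw0, w1Rw1, w1Rw2, w2Rw0, w2Rw1, w2Rw2
Branch closes: q and not q both at w0.
All branches of the tableau close; one closing branch shown above.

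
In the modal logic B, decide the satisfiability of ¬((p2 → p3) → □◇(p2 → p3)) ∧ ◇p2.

1. ¬((p2 → p3) → □◇(p2 → p3)) ∧ ◇p2, u
2. ¬((p2 → p3) → □◇(p2 → p3)), u
3. ◇p2, u
4. p2 → p3, u
5. ¬□◇(p2 → p3), u
6. p3, u
7. p2, v
8. ¬◇(p2 → p3), w
9. ¬(p2 → p3), u
10. p2, u
11. ¬p3, u
Accessibility: uRu, uRv, uRw, vRu, vRv, wRu, wRw
Branch closes: p3 and ¬p3 both at u.
(One branch shown.) All branches close.

Unsatisfiable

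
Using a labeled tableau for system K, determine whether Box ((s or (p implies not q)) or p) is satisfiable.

1. Box ((s or (p implies not q)) or p), w0

Yes, satisfiable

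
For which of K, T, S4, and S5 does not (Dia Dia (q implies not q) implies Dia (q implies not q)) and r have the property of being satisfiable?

S4-tableau for the formula:
1. not (Dia Dia (q implies not q) implies Dia (q implies not q)) and r, u
2. not (Dia Dia (q implies not q) implies Dia (q implies not q)), u   [and-rule on 1]
3. r, u   [and-rule on 1]
4. Dia Dia (q implies not q), u   [neg-implies-rule on 2]
5. not Dia (q implies not q), u   [neg-implies-rule on 2]
6. not (q implies not q), u   [neg-Dia-rule on 5 via uRu]
7. q, u   [neg-implies-rule on 6]
8. Dia (q implies not q), v   [Dia-rule on 4: fresh world v, uRv]
9. not (q implies not q), v   [neg-Dia-rule on 5 via uRv]
10. q, v   [neg-implies-rule on 9]
11. q implies not q, w   [Dia-rule on 8: fresh world w, vRw]
12. not (q implies not q), w   [neg-Dia-rule on 5 via uRw]
13. q, w   [neg-implies-rule on 12]
14. not q, w   [implies-rule on 11 (branches; this branch)]
Accessibility: uRu, uRv, uRw, vRv, vRw, wRw
Branch closes: q and not q both at w.
Every branch closes (one shown): unsatisfiable in S4, hence also in S5 (every S5-frame is an S4-frame).
T-tableau for the formula:
1. not (Dia Dia (q implies not q) implies Dia (q implies not q)) and r, u
2. not (Dia Dia (q implies not q) implies Dia (q implies not q)), u   [and-rule on 1]
3. r, u   [and-rule on 1]
4. Dia Dia (q implies not q), u   [neg-implies-rule on 2]
5. not Dia (q implies not q), u   [neg-implies-rule on 2]
6. not (q implies not q), u   [neg-Dia-rule on 5 via uRu]
7. q, u   [neg-implies-rule on 6]
8. Dia (q implies not q), v   [Dia-rule on 4: fresh world v, uRv]
9. not (q implies not q), v   [neg-Dia-rule on 5 via uRv]
10. q, v   [neg-implies-rule on 9]
11. q implies not q, w   [Dia-rule on 8: fresh world w, vRw]
12. not q, w   [implies-rule on 11 (branches; this branch)]
Accessibility: uRu, uRv, vRv, vRw, wRw
Complete open branch: satisfiable in T, hence also in K (this T-model is also a K-model).

K, T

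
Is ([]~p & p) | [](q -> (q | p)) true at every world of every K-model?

Valid

Tableau for the negation ~(([]~p & p) | [](q -> (q | p))):
1. ~(([]~p & p) | [](q -> (q | p))), 0
2. ~([]~p & p), 0   [~|-rule on 1]
3. ~[](q -> (q | p)), 0   [~|-rule on 1]
4. ~p, 0   [~&-rule on 2 (branches; this branch)]
5. ~(q -> (q | p)), 1   [~[]-rule on 3: fresh world 1, 0R1]
6. q, 1   [~->-rule on 5]
7. ~(q | p), 1   [~->-rule on 5]
8. ~q, 1   [~|-rule on 7]
9. ~p, 1   [~|-rule on 7]
Accessibility: 0R1
Branch closes: q and ~q both at 1.
All branches of the negation close; one closing branch shown above.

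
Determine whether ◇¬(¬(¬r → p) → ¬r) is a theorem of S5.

Tableau for the negation ¬◇¬(¬(¬r → p) → ¬r):
1. ¬◇¬(¬(¬r → p) → ¬r), 0
2. ¬(¬r → p) → ¬r, 0   [¬◇-rule on 1 via 0R0]
3. ¬r, 0   [→-rule on 2 (branches; this branch)]
Accessibility: 0R0
The negation has an open branch (countermodel exists).

No, not valid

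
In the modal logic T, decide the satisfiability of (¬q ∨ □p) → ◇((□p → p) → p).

1. (¬q ∨ □p) → ◇((□p → p) → p), 0
2. ◇((□p → p) → p), 0
3. (□p → p) → p, 1
4. p, 1
Accessibility: 0R0, 0R1, 1R1

Satisfiable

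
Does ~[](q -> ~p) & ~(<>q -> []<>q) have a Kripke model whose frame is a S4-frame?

Yes, satisfiable

1. ~[](q -> ~p) & ~(<>q -> []<>q), 0
2. ~[](q -> ~p), 0
3. ~(<>q -> []<>q), 0
4. <>q, 0
5. ~[]<>q, 0
6. ~(q -> ~p), 1
7. q, 1
8. p, 1
9. q, 2
10. ~<>q, 3
11. ~q, 3
Accessibility: 0R0, 0R1, 0R2, 0R3, 1R1, 2R2, 3R3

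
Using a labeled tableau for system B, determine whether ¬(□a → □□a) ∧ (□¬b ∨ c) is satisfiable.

Satisfiable (open branch found)

1. ¬(□a → □□a) ∧ (□¬b ∨ c), u
2. ¬(□a → □□a), u   [∧-rule on 1]
3. □¬b ∨ c, u   [∧-rule on 1]
4. □a, u   [¬→-rule on 2]
5. ¬□□a, u   [¬→-rule on 2]
6. a, u   [□-rule on 4 via uRu]
7. c, u   [∨-rule on 3 (branches; this branch)]
8. ¬□a, v   [¬□-rule on 5: fresh world v, uRv]
9. a, v   [□-rule on 4 via uRv]
10. ¬a, w   [¬□-rule on 8: fresh world w, vRw]
Accessibility: uRu, uRv, vRu, vRv, vRw, wRv, wRw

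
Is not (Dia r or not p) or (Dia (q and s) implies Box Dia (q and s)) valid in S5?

Tableau for the negation not (not (Dia r or not p) or (Dia (q and s) implies Box Dia (q and s))):
1. not (not (Dia r or not p) or (Dia (q and s) implies Box Dia (q and s))), 0
2. Dia r or not p, 0   [neg-or-rule on 1]
3. not (Dia (q and s) implies Box Dia (q and s)), 0   [neg-or-rule on 1]
4. Dia (q and s), 0   [neg-implies-rule on 3]
5. not Box Dia (q and s), 0   [neg-implies-rule on 3]
6. not p, 0   [or-rule on 2 (branches; this branch)]
7. q and s, 1   [Dia-rule on 4: fresh world 1, 0R1]
8. q, 1   [and-rule on 7]
9. s, 1   [and-rule on 7]
10. not Dia (q and s), 2   [neg-Box-rule on 5: fresh world 2, 0R2]
11. not (q and s), 0   [neg-Dia-rule on 10 via 2R0]
12. not (q and s), 1   [neg-Dia-rule on 10 via 2R1]
13. not (q and s), 2   [neg-Dia-rule on 10 via 2R2]
14. not s, 0   [neg-and-rule on 11 (branches; this branch)]
15. not s, 1   [neg-and-rule on 12 (branches; this branch)]
Accessibility: 0R0, 0R1, 0R2, 1R0, 1R1, 1R2, 2R0, 2R1, 2R2
Branch closes: s and not s both at 1.
Every branch of the negation's tableau closes; the branch above is one of them.

Valid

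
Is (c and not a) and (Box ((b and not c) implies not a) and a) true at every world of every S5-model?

Tableau for the negation not ((c and not a) and (Box ((b and not c) implies not a) and a)):
1. not ((c and not a) and (Box ((b and not c) implies not a) and a)), u
2. not (Box ((b and not c) implies not a) and a), u
3. not a, u
Accessibility: uRu
The negation has an open branch (countermodel exists).

Not valid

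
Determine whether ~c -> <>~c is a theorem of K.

Not valid

Tableau for the negation ~(~c -> <>~c):
1. ~(~c -> <>~c), u
2. ~c, u
3. ~<>~c, u
The negation has an open branch (countermodel exists).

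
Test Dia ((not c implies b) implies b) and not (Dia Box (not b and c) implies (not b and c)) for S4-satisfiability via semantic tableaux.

Satisfiable

1. Dia ((not c implies b) implies b) and not (Dia Box (not b and c) implies (not b and c)), 0
2. Dia ((not c implies b) implies b), 0
3. not (Dia Box (not b and c) implies (not b and c)), 0
4. Dia Box (not b and c), 0
5. not (not b and c), 0
6. not c, 0
7. (not c implies b) implies b, 1
8. b, 1
9. Box (not b and c), 2
10. not b and c, 2
11. not b, 2
12. c, 2
Accessibility: 0R0, 0R1, 0R2, 1R1, 2R2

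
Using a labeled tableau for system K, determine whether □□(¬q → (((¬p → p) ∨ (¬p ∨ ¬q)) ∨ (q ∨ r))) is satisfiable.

Satisfiable (open branch found)

1. □□(¬q → (((¬p → p) ∨ (¬p ∨ ¬q)) ∨ (q ∨ r))), w0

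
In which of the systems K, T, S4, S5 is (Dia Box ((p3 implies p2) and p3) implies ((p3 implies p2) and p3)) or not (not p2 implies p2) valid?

S5

S4-tableau for the negation not ((Dia Box ((p3 implies p2) and p3) implies ((p3 implies p2) and p3)) or not (not p2 implies p2)):
1. not ((Dia Box ((p3 implies p2) and p3) implies ((p3 implies p2) and p3)) or not (not p2 implies p2)), u
2. not (Dia Box ((p3 implies p2) and p3) implies ((p3 implies p2) and p3)), u
3. not p2 implies p2, u
4. Dia Box ((p3 implies p2) and p3), u
5. not ((p3 implies p2) and p3), u
6. p2, u
7. not p3, u
8. Box ((p3 implies p2) and p3), v
9. (p3 implies p2) and p3, v
10. p3 implies p2, v
11. p3, v
12. p2, v
Accessibility: uRu, uRv, vRv
Complete open branch: countermodel on an S4-frame, so not valid in S4, nor in K, T (the same frame is also a K-frame and a T-frame).
S5-tableau for the negation not ((Dia Box ((p3 implies p2) and p3) implies ((p3 implies p2) and p3)) or not (not p2 implies p2)):
1. not ((Dia Box ((p3 implies p2) and p3) implies ((p3 implies p2) and p3)) or not (not p2 implies p2)), u
2. not (Dia Box ((p3 implies p2) and p3) implies ((p3 implies p2) and p3)), u
3. not p2 implies p2, u
4. Dia Box ((p3 implies p2) and p3), u
5. not ((p3 implies p2) and p3), u
6. p2, u
7. not p3, u
8. Box ((p3 implies p2) and p3), v
9. (p3 implies p2) and p3, u
10. p3 implies p2, u
11. p3, u
Accessibility: uRu, uRv, vRu, vRv
Branch closes: p3 and not p3 both at u.
Every branch closes (one shown): valid in S5.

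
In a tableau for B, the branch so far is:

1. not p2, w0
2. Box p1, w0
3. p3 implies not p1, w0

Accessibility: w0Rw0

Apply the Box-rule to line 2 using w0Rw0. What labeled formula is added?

p1, w0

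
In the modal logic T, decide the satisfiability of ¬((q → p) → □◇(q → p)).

1. ¬((q → p) → □◇(q → p)), u
2. q → p, u
3. ¬□◇(q → p), u
4. p, u
5. ¬◇(q → p), v
6. ¬(q → p), v
7. q, v
8. ¬p, v
Accessibility: uRu, uRv, vRv

Yes, satisfiable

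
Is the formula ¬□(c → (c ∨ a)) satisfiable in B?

No, unsatisfiable

1. ¬□(c → (c ∨ a)), w0
2. ¬(c → (c ∨ a)), w1
3. c, w1
4. ¬(c ∨ a), w1
5. ¬c, w1
6. ¬a, w1
Accessibility: w0Rw0, w0Rw1, w1Rw0, w1Rw1
Branch closes: c and ¬c both at w1.
All branches of the tableau close; one closing branch shown above.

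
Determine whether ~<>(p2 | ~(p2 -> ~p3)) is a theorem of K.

Tableau for the negation <>(p2 | ~(p2 -> ~p3)):
1. <>(p2 | ~(p2 -> ~p3)), u
2. p2 | ~(p2 -> ~p3), v
3. ~(p2 -> ~p3), v
4. p2, v
5. p3, v
Accessibility: uRv
The negation has an open branch (countermodel exists).

Invalid (countermodel exists)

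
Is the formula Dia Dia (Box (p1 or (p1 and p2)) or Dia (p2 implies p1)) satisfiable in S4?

Yes, satisfiable

1. Dia Dia (Box (p1 or (p1 and p2)) or Dia (p2 implies p1)), w0
2. Dia (Box (p1 or (p1 and p2)) or Dia (p2 implies p1)), w1   [Dia-rule on 1: fresh world w1, w0Rw1]
3. Box (p1 or (p1 and p2)) or Dia (p2 implies p1), w2   [Dia-rule on 2: fresh world w2, w1Rw2]
4. Dia (p2 implies p1), w2   [or-rule on 3 (branches; this branch)]
5. p2 implies p1, w3   [Dia-rule on 4: fresh world w3, w2Rw3]
6. p1, w3   [implies-rule on 5 (branches; this branch)]
Accessibility: w0Rw0, w0Rw1, w0Rw2, w0Rw3, w1Rw1, w1Rw2, w1Rw3, w2Rw2, w2Rw3, w3Rw3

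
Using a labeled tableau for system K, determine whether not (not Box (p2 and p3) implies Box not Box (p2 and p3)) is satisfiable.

1. not (not Box (p2 and p3) implies Box not Box (p2 and p3)), w0
2. not Box (p2 and p3), w0
3. not Box not Box (p2 and p3), w0
4. not (p2 and p3), w1
5. not p3, w1
6. Box (p2 and p3), w2
Accessibility: w0Rw1, w0Rw2

Satisfiable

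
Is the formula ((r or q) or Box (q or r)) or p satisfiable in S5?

Satisfiable (open branch found)

1. ((r or q) or Box (q or r)) or p, w0
2. p, w0
Accessibility: w0Rw0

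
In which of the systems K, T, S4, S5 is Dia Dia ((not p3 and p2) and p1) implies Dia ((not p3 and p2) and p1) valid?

S4, S5

T-tableau for the negation not (Dia Dia ((not p3 and p2) and p1) implies Dia ((not p3 and p2) and p1)):
1. not (Dia Dia ((not p3 and p2) and p1) implies Dia ((not p3 and p2) and p1)), 0
2. Dia Dia ((not p3 and p2) and p1), 0
3. not Dia ((not p3 and p2) and p1), 0
4. not ((not p3 and p2) and p1), 0
5. not p1, 0
6. Dia ((not p3 and p2) and p1), 1
7. not ((not p3 and p2) and p1), 1
8. not p1, 1
9. (not p3 and p2) and p1, 2
10. not p3 and p2, 2
11. p1, 2
12. not p3, 2
13. p2, 2
Accessibility: 0R0, 0R1, 1R1, 1R2, 2R2
Complete open branch: countermodel on a T-frame, so not valid in T, nor in K (the same frame is also a K-frame).
S4-tableau for the negation not (Dia Dia ((not p3 and p2) and p1) implies Dia ((not p3 and p2) and p1)):
1. not (Dia Dia ((not p3 and p2) and p1) implies Dia ((not p3 and p2) and p1)), 0
2. Dia Dia ((not p3 and p2) and p1), 0
3. not Dia ((not p3 and p2) and p1), 0
4. not ((not p3 and p2) and p1), 0
5. not (not p3 and p2), 0
6. not p2, 0
7. Dia ((not p3 and p2) and p1), 1
8. not ((not p3 and p2) and p1), 1
9. not (not p3 and p2), 1
10. not p2, 1
11. (not p3 and p2) and p1, 2
12. not p3 and p2, 2
13. p1, 2
14. not p3, 2
15. p2, 2
16. not ((not p3 and p2) and p1), 2
17. not (not p3 and p2), 2
18. not p2, 2
Accessibility: 0R0, 0R1, 0R2, 1R1, 1R2, 2R2
Branch closes: p2 and not p2 both at 2.
Every branch closes (one shown): valid in S4, hence also in S5 (every theorem of S4 is a theorem of S5).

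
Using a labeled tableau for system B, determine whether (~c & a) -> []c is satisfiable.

1. (~c & a) -> []c, w0
2. []c, w0   [->-rule on 1 (branches; this branch)]
3. c, w0   [[]-rule on 2 via w0Rw0]
Accessibility: w0Rw0

Satisfiable (open branch found)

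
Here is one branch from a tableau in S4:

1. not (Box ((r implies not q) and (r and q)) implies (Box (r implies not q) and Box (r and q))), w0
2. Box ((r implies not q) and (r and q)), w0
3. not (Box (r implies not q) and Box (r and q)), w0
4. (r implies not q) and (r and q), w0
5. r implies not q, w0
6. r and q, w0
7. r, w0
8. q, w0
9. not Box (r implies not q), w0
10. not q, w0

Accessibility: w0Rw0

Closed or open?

Both q and not q appear at w0.

Closed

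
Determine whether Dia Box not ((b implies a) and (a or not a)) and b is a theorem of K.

Tableau for the negation not (Dia Box not ((b implies a) and (a or not a)) and b):
1. not (Dia Box not ((b implies a) and (a or not a)) and b), w0
2. not b, w0
The negation has an open branch (countermodel exists).

Invalid (countermodel exists)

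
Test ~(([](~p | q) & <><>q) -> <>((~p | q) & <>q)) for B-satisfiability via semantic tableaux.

1. ~(([](~p | q) & <><>q) -> <>((~p | q) & <>q)), w0
2. [](~p | q) & <><>q, w0
3. ~<>((~p | q) & <>q), w0
4. [](~p | q), w0
5. <><>q, w0
6. ~((~p | q) & <>q), w0
7. ~p | q, w0
8. ~<>q, w0
9. ~q, w0
10. ~p, w0
11. <>q, w1
12. ~((~p | q) & <>q), w1
13. ~p | q, w1
14. ~q, w1
15. ~<>q, w1
16. ~p, w1
17. q, w2
18. ~q, w2
Accessibility: w0Rw0, w0Rw1, w1Rw0, w1Rw1, w1Rw2, w2Rw1, w2Rw2
Branch closes: q and ~q both at w2.
(One branch shown.) All branches close.

Unsatisfiable (every branch closes)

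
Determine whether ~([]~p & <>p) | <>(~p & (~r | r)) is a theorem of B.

Valid in B

Tableau for the negation ~(~([]~p & <>p) | <>(~p & (~r | r))):
1. ~(~([]~p & <>p) | <>(~p & (~r | r))), u
2. []~p & <>p, u   [~|-rule on 1]
3. ~<>(~p & (~r | r)), u   [~|-rule on 1]
4. []~p, u   [&-rule on 2]
5. <>p, u   [&-rule on 2]
6. ~(~p & (~r | r)), u   [~<>-rule on 3 via uRu]
7. ~p, u   [[]-rule on 4 via uRu]
8. ~(~r | r), u   [~&-rule on 6 (branches; this branch)]
9. r, u   [~|-rule on 8]
10. ~r, u   [~|-rule on 8]
Accessibility: uRu
Branch closes: r and ~r both at u.
All branches of the negation close; one closing branch shown above.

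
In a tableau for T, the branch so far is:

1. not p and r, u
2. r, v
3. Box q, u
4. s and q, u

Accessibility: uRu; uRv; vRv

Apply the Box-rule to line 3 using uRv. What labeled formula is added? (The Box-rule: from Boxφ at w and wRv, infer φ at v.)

q, v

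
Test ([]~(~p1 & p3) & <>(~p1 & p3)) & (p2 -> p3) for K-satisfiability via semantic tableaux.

Unsatisfiable (every branch closes)

1. ([]~(~p1 & p3) & <>(~p1 & p3)) & (p2 -> p3), 0
2. []~(~p1 & p3) & <>(~p1 & p3), 0   [&-rule on 1]
3. p2 -> p3, 0   [&-rule on 1]
4. []~(~p1 & p3), 0   [&-rule on 2]
5. <>(~p1 & p3), 0   [&-rule on 2]
6. p3, 0   [->-rule on 3 (branches; this branch)]
7. ~p1 & p3, 1   [<>-rule on 5: fresh world 1, 0R1]
8. ~p1, 1   [&-rule on 7]
9. p3, 1   [&-rule on 7]
10. ~(~p1 & p3), 1   [[]-rule on 4 via 0R1]
11. ~p3, 1   [~&-rule on 10 (branches; this branch)]
Accessibility: 0R1
Branch closes: p3 and ~p3 both at 1.
(One branch shown.) All branches close.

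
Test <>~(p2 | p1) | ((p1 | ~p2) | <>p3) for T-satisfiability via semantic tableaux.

1. <>~(p2 | p1) | ((p1 | ~p2) | <>p3), w0
2. (p1 | ~p2) | <>p3, w0
3. <>p3, w0
4. p3, w1
Accessibility: w0Rw0, w0Rw1, w1Rw1

Yes, satisfiable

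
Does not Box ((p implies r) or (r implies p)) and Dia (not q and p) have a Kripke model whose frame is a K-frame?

1. not Box ((p implies r) or (r implies p)) and Dia (not q and p), 0
2. not Box ((p implies r) or (r implies p)), 0
3. Dia (not q and p), 0
4. not ((p implies r) or (r implies p)), 1
5. not (p implies r), 1
6. not (r implies p), 1
7. p, 1
8. not r, 1
9. r, 1
10. not p, 1
Accessibility: 0R1
Branch closes: r and not r both at 1.
(One branch shown.) All branches close.

No, unsatisfiable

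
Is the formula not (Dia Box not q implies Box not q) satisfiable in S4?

1. not (Dia Box not q implies Box not q), u
2. Dia Box not q, u   [neg-implies-rule on 1]
3. not Box not q, u   [neg-implies-rule on 1]
4. Box not q, v   [Dia-rule on 2: fresh world v, uRv]
5. not q, v   [Box-rule on 4 via vRv]
6. q, w   [neg-Box-rule on 3: fresh world w, uRw]
Accessibility: uRu, uRv, uRw, vRv, wRw

Satisfiable (open branch found)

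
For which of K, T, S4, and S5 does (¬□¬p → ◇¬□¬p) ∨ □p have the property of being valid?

T-tableau for the negation ¬((¬□¬p → ◇¬□¬p) ∨ □p):
1. ¬((¬□¬p → ◇¬□¬p) ∨ □p), u
2. ¬(¬□¬p → ◇¬□¬p), u
3. ¬□p, u
4. ¬□¬p, u
5. ¬◇¬□¬p, u
6. □¬p, u
7. ¬p, u
8. ¬p, v
9. □¬p, v
10. p, w
11. □¬p, w
12. ¬p, w
Accessibility: uRu, uRv, uRw, vRv, wRw
Branch closes: p and ¬p both at w.
Every branch closes (one shown): valid in T, hence also in S4, S5 (every theorem of T is a theorem of S4 and S5).
K-tableau for the negation ¬((¬□¬p → ◇¬□¬p) ∨ □p):
1. ¬((¬□¬p → ◇¬□¬p) ∨ □p), u
2. ¬(¬□¬p → ◇¬□¬p), u
3. ¬□p, u
4. ¬□¬p, u
5. ¬◇¬□¬p, u
6. ¬p, v
7. □¬p, v
8. p, w
9. □¬p, w
Accessibility: uRv, uRw
Complete open branch: countermodel on a K-frame, so not valid in K.

T, S4, S5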